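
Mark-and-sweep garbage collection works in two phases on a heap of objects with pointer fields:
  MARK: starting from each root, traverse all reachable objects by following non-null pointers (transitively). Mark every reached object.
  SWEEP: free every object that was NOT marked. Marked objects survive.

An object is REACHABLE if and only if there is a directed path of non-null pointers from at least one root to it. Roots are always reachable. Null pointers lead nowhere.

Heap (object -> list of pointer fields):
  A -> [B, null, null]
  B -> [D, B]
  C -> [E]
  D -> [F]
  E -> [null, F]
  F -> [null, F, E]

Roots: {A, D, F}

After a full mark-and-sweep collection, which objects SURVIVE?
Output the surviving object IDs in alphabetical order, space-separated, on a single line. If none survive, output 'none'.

Roots: A D F
Mark A: refs=B null null, marked=A
Mark D: refs=F, marked=A D
Mark F: refs=null F E, marked=A D F
Mark B: refs=D B, marked=A B D F
Mark E: refs=null F, marked=A B D E F
Unmarked (collected): C

Answer: A B D E F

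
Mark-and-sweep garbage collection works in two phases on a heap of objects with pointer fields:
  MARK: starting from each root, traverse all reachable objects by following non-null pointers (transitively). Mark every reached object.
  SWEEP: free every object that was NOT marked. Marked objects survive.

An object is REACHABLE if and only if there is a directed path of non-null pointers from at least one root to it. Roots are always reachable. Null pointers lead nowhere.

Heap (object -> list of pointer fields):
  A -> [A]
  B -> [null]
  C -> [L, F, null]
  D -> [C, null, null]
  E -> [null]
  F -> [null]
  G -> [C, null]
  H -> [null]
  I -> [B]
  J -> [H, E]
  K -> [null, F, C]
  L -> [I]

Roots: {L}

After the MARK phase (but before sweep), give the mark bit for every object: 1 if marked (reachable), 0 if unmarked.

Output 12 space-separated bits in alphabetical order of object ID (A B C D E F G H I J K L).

Answer: 0 1 0 0 0 0 0 0 1 0 0 1

Derivation:
Roots: L
Mark L: refs=I, marked=L
Mark I: refs=B, marked=I L
Mark B: refs=null, marked=B I L
Unmarked (collected): A C D E F G H J K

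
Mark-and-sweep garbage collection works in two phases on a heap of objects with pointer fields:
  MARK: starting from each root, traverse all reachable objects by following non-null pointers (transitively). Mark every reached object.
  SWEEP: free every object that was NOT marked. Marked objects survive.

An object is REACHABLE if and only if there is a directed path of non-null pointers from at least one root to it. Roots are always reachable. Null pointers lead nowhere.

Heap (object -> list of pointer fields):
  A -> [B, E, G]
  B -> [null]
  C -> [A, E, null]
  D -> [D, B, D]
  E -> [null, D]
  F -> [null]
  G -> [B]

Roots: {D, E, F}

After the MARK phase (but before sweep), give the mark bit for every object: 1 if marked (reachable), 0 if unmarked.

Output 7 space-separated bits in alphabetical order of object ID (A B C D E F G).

Answer: 0 1 0 1 1 1 0

Derivation:
Roots: D E F
Mark D: refs=D B D, marked=D
Mark E: refs=null D, marked=D E
Mark F: refs=null, marked=D E F
Mark B: refs=null, marked=B D E F
Unmarked (collected): A C G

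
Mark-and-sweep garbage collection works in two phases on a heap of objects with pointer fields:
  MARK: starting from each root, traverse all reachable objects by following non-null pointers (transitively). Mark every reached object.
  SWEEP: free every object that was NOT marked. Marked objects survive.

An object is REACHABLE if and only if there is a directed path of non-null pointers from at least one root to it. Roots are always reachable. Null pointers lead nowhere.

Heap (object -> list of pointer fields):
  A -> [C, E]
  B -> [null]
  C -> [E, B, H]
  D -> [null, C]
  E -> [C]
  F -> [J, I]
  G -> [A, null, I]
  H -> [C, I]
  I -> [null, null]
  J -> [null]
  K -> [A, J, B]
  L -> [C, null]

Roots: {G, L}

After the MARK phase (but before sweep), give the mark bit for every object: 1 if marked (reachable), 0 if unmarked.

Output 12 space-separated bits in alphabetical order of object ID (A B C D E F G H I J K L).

Answer: 1 1 1 0 1 0 1 1 1 0 0 1

Derivation:
Roots: G L
Mark G: refs=A null I, marked=G
Mark L: refs=C null, marked=G L
Mark A: refs=C E, marked=A G L
Mark I: refs=null null, marked=A G I L
Mark C: refs=E B H, marked=A C G I L
Mark E: refs=C, marked=A C E G I L
Mark B: refs=null, marked=A B C E G I L
Mark H: refs=C I, marked=A B C E G H I L
Unmarked (collected): D F J K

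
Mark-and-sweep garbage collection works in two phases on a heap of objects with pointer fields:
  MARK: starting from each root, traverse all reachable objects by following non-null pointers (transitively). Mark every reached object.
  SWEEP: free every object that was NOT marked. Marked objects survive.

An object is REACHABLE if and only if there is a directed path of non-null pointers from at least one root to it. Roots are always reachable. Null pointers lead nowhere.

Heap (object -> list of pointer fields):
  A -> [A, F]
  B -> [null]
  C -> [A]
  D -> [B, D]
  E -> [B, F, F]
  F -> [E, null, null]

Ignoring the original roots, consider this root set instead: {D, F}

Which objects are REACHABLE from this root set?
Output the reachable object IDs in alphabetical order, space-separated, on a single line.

Answer: B D E F

Derivation:
Roots: D F
Mark D: refs=B D, marked=D
Mark F: refs=E null null, marked=D F
Mark B: refs=null, marked=B D F
Mark E: refs=B F F, marked=B D E F
Unmarked (collected): A C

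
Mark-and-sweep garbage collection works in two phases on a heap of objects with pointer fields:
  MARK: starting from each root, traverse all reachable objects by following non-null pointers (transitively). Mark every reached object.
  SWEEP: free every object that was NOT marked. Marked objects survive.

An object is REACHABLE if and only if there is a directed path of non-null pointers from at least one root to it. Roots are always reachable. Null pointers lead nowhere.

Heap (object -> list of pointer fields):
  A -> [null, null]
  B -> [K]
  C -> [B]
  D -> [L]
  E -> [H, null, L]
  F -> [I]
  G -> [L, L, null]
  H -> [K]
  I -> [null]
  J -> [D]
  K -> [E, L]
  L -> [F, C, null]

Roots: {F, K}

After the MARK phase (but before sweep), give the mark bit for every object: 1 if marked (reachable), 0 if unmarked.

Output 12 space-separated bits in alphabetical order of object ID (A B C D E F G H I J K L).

Roots: F K
Mark F: refs=I, marked=F
Mark K: refs=E L, marked=F K
Mark I: refs=null, marked=F I K
Mark E: refs=H null L, marked=E F I K
Mark L: refs=F C null, marked=E F I K L
Mark H: refs=K, marked=E F H I K L
Mark C: refs=B, marked=C E F H I K L
Mark B: refs=K, marked=B C E F H I K L
Unmarked (collected): A D G J

Answer: 0 1 1 0 1 1 0 1 1 0 1 1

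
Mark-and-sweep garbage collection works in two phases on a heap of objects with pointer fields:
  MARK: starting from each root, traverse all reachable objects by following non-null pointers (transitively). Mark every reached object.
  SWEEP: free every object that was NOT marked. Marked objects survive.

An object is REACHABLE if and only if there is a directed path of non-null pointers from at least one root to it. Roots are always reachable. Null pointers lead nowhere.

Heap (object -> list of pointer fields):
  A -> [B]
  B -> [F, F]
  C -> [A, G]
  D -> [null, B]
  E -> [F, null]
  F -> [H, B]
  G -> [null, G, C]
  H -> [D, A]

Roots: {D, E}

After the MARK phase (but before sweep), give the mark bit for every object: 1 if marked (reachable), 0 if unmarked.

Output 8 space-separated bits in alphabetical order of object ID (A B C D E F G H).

Roots: D E
Mark D: refs=null B, marked=D
Mark E: refs=F null, marked=D E
Mark B: refs=F F, marked=B D E
Mark F: refs=H B, marked=B D E F
Mark H: refs=D A, marked=B D E F H
Mark A: refs=B, marked=A B D E F H
Unmarked (collected): C G

Answer: 1 1 0 1 1 1 0 1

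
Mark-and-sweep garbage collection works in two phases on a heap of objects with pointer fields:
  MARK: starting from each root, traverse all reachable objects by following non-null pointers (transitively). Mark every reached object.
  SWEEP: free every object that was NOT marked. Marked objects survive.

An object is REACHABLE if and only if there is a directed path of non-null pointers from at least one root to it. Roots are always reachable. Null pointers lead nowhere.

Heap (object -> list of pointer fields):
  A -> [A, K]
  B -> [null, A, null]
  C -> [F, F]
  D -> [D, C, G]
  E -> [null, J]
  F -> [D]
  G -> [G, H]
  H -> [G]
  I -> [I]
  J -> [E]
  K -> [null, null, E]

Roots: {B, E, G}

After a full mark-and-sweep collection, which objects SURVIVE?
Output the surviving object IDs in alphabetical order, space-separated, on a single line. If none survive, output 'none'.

Roots: B E G
Mark B: refs=null A null, marked=B
Mark E: refs=null J, marked=B E
Mark G: refs=G H, marked=B E G
Mark A: refs=A K, marked=A B E G
Mark J: refs=E, marked=A B E G J
Mark H: refs=G, marked=A B E G H J
Mark K: refs=null null E, marked=A B E G H J K
Unmarked (collected): C D F I

Answer: A B E G H J K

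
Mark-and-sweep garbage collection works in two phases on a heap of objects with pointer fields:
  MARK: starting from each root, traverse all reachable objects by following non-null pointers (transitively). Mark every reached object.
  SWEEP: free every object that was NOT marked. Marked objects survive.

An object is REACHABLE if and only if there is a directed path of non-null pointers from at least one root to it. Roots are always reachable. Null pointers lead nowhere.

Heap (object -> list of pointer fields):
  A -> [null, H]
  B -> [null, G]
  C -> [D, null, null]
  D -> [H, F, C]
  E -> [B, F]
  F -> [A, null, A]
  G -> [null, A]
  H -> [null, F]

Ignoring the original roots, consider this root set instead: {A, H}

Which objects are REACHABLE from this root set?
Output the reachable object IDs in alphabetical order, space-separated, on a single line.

Answer: A F H

Derivation:
Roots: A H
Mark A: refs=null H, marked=A
Mark H: refs=null F, marked=A H
Mark F: refs=A null A, marked=A F H
Unmarked (collected): B C D E G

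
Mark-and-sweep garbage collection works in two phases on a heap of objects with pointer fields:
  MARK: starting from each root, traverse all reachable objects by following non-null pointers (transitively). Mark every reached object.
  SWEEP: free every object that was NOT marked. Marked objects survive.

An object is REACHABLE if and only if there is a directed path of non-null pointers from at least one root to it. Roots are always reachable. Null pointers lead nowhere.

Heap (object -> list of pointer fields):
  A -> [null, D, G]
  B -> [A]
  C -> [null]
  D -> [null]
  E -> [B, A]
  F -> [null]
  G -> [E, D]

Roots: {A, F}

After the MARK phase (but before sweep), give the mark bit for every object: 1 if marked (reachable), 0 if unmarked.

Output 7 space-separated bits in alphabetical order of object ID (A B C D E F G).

Answer: 1 1 0 1 1 1 1

Derivation:
Roots: A F
Mark A: refs=null D G, marked=A
Mark F: refs=null, marked=A F
Mark D: refs=null, marked=A D F
Mark G: refs=E D, marked=A D F G
Mark E: refs=B A, marked=A D E F G
Mark B: refs=A, marked=A B D E F G
Unmarked (collected): C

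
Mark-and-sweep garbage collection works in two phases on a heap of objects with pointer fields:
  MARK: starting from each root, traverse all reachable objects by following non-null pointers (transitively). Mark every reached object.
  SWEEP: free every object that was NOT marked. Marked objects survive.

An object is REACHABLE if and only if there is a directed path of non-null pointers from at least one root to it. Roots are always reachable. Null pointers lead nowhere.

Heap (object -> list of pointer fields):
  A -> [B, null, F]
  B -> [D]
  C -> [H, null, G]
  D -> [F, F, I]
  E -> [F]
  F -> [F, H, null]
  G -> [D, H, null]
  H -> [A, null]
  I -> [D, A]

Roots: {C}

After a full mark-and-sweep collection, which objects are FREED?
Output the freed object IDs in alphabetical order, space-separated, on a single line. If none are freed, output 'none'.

Roots: C
Mark C: refs=H null G, marked=C
Mark H: refs=A null, marked=C H
Mark G: refs=D H null, marked=C G H
Mark A: refs=B null F, marked=A C G H
Mark D: refs=F F I, marked=A C D G H
Mark B: refs=D, marked=A B C D G H
Mark F: refs=F H null, marked=A B C D F G H
Mark I: refs=D A, marked=A B C D F G H I
Unmarked (collected): E

Answer: E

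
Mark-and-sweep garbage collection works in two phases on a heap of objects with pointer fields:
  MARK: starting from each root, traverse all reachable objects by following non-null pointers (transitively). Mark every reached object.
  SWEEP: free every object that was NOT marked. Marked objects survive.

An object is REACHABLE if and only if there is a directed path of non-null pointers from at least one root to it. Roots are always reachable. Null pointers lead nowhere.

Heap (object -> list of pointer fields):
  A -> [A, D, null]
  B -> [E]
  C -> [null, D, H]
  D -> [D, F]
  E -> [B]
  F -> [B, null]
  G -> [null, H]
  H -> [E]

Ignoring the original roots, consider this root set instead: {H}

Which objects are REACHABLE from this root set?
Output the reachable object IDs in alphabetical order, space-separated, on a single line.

Answer: B E H

Derivation:
Roots: H
Mark H: refs=E, marked=H
Mark E: refs=B, marked=E H
Mark B: refs=E, marked=B E H
Unmarked (collected): A C D F G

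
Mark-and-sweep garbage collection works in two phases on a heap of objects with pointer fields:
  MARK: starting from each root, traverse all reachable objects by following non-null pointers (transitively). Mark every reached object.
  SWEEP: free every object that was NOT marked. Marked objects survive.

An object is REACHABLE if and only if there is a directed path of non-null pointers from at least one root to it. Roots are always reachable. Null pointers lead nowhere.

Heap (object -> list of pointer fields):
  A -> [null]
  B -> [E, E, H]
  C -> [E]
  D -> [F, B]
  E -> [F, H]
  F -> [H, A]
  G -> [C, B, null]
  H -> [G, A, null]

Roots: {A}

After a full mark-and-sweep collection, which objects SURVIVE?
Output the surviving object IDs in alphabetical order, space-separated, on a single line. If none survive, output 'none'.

Answer: A

Derivation:
Roots: A
Mark A: refs=null, marked=A
Unmarked (collected): B C D E F G H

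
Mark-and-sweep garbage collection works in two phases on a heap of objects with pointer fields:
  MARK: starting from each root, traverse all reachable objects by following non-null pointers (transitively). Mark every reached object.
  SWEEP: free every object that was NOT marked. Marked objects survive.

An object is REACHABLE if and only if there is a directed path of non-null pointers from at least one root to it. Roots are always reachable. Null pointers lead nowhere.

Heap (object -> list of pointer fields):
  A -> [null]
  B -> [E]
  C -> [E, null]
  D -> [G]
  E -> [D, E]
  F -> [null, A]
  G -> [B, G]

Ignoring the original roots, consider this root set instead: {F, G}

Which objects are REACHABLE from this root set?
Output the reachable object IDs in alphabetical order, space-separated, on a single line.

Answer: A B D E F G

Derivation:
Roots: F G
Mark F: refs=null A, marked=F
Mark G: refs=B G, marked=F G
Mark A: refs=null, marked=A F G
Mark B: refs=E, marked=A B F G
Mark E: refs=D E, marked=A B E F G
Mark D: refs=G, marked=A B D E F G
Unmarked (collected): C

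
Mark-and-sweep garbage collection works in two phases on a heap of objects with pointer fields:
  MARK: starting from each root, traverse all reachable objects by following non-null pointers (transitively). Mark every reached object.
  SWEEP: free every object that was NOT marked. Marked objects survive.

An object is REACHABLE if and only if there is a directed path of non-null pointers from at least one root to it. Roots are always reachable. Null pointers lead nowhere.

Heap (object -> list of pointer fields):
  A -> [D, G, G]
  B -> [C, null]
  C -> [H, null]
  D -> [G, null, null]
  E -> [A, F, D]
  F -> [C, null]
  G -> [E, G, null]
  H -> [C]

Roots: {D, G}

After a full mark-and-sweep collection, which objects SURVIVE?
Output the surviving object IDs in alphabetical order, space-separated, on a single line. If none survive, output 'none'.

Answer: A C D E F G H

Derivation:
Roots: D G
Mark D: refs=G null null, marked=D
Mark G: refs=E G null, marked=D G
Mark E: refs=A F D, marked=D E G
Mark A: refs=D G G, marked=A D E G
Mark F: refs=C null, marked=A D E F G
Mark C: refs=H null, marked=A C D E F G
Mark H: refs=C, marked=A C D E F G H
Unmarked (collected): B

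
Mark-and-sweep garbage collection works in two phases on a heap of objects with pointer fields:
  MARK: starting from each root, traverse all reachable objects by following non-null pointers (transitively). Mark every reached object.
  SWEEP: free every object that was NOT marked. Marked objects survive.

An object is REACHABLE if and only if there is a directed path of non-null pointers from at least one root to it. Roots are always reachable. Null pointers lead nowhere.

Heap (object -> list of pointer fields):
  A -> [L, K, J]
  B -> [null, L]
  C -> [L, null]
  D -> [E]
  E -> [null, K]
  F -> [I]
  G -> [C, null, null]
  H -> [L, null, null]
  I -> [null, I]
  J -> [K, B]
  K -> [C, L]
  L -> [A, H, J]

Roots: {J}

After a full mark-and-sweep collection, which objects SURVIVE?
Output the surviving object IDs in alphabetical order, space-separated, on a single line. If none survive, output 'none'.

Answer: A B C H J K L

Derivation:
Roots: J
Mark J: refs=K B, marked=J
Mark K: refs=C L, marked=J K
Mark B: refs=null L, marked=B J K
Mark C: refs=L null, marked=B C J K
Mark L: refs=A H J, marked=B C J K L
Mark A: refs=L K J, marked=A B C J K L
Mark H: refs=L null null, marked=A B C H J K L
Unmarked (collected): D E F G I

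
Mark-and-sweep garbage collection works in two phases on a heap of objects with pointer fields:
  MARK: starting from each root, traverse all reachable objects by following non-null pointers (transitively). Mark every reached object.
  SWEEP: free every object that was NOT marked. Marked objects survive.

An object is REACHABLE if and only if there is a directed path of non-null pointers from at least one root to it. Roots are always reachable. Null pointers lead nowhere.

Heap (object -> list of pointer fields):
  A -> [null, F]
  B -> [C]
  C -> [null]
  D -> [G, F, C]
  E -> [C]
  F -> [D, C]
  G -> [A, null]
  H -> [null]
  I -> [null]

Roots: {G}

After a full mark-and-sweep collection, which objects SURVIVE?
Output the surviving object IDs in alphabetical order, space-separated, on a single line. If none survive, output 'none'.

Answer: A C D F G

Derivation:
Roots: G
Mark G: refs=A null, marked=G
Mark A: refs=null F, marked=A G
Mark F: refs=D C, marked=A F G
Mark D: refs=G F C, marked=A D F G
Mark C: refs=null, marked=A C D F G
Unmarked (collected): B E H I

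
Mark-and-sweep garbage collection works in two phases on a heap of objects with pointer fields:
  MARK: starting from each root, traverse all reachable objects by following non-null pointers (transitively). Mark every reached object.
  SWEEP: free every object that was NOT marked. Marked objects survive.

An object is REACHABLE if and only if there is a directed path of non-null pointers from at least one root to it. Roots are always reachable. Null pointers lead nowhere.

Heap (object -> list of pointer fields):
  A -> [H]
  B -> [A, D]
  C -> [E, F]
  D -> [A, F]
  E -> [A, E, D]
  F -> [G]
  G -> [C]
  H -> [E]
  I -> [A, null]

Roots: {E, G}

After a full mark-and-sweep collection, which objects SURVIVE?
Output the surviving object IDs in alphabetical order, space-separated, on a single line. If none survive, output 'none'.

Roots: E G
Mark E: refs=A E D, marked=E
Mark G: refs=C, marked=E G
Mark A: refs=H, marked=A E G
Mark D: refs=A F, marked=A D E G
Mark C: refs=E F, marked=A C D E G
Mark H: refs=E, marked=A C D E G H
Mark F: refs=G, marked=A C D E F G H
Unmarked (collected): B I

Answer: A C D E F G H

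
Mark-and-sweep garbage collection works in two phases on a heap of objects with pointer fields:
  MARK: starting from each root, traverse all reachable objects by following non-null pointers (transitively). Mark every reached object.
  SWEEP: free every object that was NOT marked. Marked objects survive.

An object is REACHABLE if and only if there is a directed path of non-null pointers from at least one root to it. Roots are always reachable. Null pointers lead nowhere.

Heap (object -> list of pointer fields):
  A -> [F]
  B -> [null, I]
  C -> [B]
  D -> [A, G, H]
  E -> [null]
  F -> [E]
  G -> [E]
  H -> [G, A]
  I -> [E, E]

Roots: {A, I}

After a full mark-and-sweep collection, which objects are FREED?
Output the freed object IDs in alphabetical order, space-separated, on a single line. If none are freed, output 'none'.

Roots: A I
Mark A: refs=F, marked=A
Mark I: refs=E E, marked=A I
Mark F: refs=E, marked=A F I
Mark E: refs=null, marked=A E F I
Unmarked (collected): B C D G H

Answer: B C D G H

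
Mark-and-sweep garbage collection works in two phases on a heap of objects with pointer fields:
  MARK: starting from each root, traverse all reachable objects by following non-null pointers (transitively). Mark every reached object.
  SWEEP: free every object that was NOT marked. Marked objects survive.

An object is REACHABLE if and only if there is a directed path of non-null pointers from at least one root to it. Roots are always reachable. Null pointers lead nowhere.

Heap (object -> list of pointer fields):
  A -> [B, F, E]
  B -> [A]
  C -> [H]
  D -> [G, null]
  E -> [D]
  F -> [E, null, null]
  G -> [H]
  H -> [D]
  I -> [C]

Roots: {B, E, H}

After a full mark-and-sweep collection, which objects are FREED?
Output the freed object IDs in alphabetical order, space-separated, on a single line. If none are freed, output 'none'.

Roots: B E H
Mark B: refs=A, marked=B
Mark E: refs=D, marked=B E
Mark H: refs=D, marked=B E H
Mark A: refs=B F E, marked=A B E H
Mark D: refs=G null, marked=A B D E H
Mark F: refs=E null null, marked=A B D E F H
Mark G: refs=H, marked=A B D E F G H
Unmarked (collected): C I

Answer: C I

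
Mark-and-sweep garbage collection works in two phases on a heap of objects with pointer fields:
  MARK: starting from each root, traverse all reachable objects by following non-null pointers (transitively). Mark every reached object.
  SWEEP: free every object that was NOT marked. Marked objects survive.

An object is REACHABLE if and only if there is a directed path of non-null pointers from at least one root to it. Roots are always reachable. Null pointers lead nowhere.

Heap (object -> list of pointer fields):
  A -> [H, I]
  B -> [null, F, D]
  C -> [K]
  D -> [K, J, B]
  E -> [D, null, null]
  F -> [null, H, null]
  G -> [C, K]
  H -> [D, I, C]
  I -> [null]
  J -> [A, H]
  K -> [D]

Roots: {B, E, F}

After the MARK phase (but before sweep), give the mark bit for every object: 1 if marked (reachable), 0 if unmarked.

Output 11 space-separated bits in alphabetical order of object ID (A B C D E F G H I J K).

Answer: 1 1 1 1 1 1 0 1 1 1 1

Derivation:
Roots: B E F
Mark B: refs=null F D, marked=B
Mark E: refs=D null null, marked=B E
Mark F: refs=null H null, marked=B E F
Mark D: refs=K J B, marked=B D E F
Mark H: refs=D I C, marked=B D E F H
Mark K: refs=D, marked=B D E F H K
Mark J: refs=A H, marked=B D E F H J K
Mark I: refs=null, marked=B D E F H I J K
Mark C: refs=K, marked=B C D E F H I J K
Mark A: refs=H I, marked=A B C D E F H I J K
Unmarked (collected): G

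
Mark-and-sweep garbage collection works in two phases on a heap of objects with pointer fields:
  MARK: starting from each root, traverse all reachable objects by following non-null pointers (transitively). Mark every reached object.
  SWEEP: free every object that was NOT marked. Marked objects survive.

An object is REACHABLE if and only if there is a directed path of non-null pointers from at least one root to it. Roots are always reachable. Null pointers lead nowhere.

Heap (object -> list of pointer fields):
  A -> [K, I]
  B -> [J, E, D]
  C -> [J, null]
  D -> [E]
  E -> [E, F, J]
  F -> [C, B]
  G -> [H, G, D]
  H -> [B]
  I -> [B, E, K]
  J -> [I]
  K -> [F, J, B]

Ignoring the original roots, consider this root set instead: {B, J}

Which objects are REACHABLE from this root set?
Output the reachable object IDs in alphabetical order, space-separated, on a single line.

Roots: B J
Mark B: refs=J E D, marked=B
Mark J: refs=I, marked=B J
Mark E: refs=E F J, marked=B E J
Mark D: refs=E, marked=B D E J
Mark I: refs=B E K, marked=B D E I J
Mark F: refs=C B, marked=B D E F I J
Mark K: refs=F J B, marked=B D E F I J K
Mark C: refs=J null, marked=B C D E F I J K
Unmarked (collected): A G H

Answer: B C D E F I J K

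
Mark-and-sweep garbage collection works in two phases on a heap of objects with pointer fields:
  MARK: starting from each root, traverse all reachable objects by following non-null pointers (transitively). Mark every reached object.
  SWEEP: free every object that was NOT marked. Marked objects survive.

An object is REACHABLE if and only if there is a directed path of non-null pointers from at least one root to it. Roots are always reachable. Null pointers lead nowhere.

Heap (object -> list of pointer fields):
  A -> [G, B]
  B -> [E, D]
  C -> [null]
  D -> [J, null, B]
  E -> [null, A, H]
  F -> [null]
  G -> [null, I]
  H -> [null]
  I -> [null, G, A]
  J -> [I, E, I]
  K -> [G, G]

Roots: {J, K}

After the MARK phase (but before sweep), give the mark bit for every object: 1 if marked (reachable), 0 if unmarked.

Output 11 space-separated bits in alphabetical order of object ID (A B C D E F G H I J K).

Roots: J K
Mark J: refs=I E I, marked=J
Mark K: refs=G G, marked=J K
Mark I: refs=null G A, marked=I J K
Mark E: refs=null A H, marked=E I J K
Mark G: refs=null I, marked=E G I J K
Mark A: refs=G B, marked=A E G I J K
Mark H: refs=null, marked=A E G H I J K
Mark B: refs=E D, marked=A B E G H I J K
Mark D: refs=J null B, marked=A B D E G H I J K
Unmarked (collected): C F

Answer: 1 1 0 1 1 0 1 1 1 1 1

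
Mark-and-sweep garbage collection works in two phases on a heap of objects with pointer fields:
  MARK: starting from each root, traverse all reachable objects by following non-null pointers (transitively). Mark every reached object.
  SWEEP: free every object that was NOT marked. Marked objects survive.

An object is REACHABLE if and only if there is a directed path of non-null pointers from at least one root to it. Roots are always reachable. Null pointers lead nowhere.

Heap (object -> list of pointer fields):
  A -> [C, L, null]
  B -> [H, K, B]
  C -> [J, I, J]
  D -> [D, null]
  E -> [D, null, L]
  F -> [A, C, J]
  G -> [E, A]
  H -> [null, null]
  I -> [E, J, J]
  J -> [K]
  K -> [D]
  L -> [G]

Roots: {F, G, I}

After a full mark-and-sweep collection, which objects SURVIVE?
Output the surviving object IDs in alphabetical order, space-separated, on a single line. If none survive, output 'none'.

Roots: F G I
Mark F: refs=A C J, marked=F
Mark G: refs=E A, marked=F G
Mark I: refs=E J J, marked=F G I
Mark A: refs=C L null, marked=A F G I
Mark C: refs=J I J, marked=A C F G I
Mark J: refs=K, marked=A C F G I J
Mark E: refs=D null L, marked=A C E F G I J
Mark L: refs=G, marked=A C E F G I J L
Mark K: refs=D, marked=A C E F G I J K L
Mark D: refs=D null, marked=A C D E F G I J K L
Unmarked (collected): B H

Answer: A C D E F G I J K L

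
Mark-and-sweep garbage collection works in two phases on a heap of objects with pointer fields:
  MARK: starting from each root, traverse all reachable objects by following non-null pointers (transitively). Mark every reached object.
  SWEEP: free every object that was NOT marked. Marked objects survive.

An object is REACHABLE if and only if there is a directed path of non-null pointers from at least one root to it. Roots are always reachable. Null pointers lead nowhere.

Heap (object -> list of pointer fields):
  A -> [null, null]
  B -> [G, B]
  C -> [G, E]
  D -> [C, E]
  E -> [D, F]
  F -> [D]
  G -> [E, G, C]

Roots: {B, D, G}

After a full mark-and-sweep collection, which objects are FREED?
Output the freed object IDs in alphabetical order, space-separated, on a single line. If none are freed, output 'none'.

Roots: B D G
Mark B: refs=G B, marked=B
Mark D: refs=C E, marked=B D
Mark G: refs=E G C, marked=B D G
Mark C: refs=G E, marked=B C D G
Mark E: refs=D F, marked=B C D E G
Mark F: refs=D, marked=B C D E F G
Unmarked (collected): A

Answer: A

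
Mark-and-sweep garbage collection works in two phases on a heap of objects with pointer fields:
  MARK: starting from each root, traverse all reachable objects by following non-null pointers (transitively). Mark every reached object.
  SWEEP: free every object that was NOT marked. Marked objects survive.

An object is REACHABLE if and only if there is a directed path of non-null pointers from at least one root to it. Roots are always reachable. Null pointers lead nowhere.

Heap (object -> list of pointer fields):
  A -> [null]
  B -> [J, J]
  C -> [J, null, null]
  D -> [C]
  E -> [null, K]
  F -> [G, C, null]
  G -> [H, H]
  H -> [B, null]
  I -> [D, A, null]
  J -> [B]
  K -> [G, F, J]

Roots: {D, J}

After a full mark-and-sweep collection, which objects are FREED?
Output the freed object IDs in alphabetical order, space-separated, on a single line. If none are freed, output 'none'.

Roots: D J
Mark D: refs=C, marked=D
Mark J: refs=B, marked=D J
Mark C: refs=J null null, marked=C D J
Mark B: refs=J J, marked=B C D J
Unmarked (collected): A E F G H I K

Answer: A E F G H I K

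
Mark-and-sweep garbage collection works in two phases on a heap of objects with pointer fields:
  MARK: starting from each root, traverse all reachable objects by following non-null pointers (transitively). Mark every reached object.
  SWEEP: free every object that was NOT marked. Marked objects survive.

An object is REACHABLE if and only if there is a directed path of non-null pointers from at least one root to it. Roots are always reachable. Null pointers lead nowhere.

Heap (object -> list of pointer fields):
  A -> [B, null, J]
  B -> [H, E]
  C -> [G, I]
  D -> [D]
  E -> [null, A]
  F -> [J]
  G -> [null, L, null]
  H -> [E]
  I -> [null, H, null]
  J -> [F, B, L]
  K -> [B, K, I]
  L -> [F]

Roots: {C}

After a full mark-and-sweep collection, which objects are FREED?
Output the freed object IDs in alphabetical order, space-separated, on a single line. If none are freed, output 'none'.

Roots: C
Mark C: refs=G I, marked=C
Mark G: refs=null L null, marked=C G
Mark I: refs=null H null, marked=C G I
Mark L: refs=F, marked=C G I L
Mark H: refs=E, marked=C G H I L
Mark F: refs=J, marked=C F G H I L
Mark E: refs=null A, marked=C E F G H I L
Mark J: refs=F B L, marked=C E F G H I J L
Mark A: refs=B null J, marked=A C E F G H I J L
Mark B: refs=H E, marked=A B C E F G H I J L
Unmarked (collected): D K

Answer: D K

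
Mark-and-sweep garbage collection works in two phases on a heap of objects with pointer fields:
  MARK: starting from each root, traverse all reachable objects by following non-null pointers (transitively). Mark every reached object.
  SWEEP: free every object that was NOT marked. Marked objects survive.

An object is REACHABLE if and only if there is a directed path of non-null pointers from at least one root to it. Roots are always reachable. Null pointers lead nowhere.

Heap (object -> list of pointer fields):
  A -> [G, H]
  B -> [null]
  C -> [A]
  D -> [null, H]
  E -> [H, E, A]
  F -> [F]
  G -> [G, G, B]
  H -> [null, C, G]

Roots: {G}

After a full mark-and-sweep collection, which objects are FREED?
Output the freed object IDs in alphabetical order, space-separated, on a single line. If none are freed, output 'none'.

Roots: G
Mark G: refs=G G B, marked=G
Mark B: refs=null, marked=B G
Unmarked (collected): A C D E F H

Answer: A C D E F H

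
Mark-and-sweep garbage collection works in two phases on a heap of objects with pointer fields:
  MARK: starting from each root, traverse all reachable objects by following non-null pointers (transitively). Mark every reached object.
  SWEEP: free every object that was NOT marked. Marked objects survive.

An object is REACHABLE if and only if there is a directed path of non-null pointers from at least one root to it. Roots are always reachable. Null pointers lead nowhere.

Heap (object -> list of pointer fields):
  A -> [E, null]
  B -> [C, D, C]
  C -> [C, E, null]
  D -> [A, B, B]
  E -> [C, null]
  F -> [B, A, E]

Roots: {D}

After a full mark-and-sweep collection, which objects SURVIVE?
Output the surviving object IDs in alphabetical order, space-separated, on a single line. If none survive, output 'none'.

Roots: D
Mark D: refs=A B B, marked=D
Mark A: refs=E null, marked=A D
Mark B: refs=C D C, marked=A B D
Mark E: refs=C null, marked=A B D E
Mark C: refs=C E null, marked=A B C D E
Unmarked (collected): F

Answer: A B C D E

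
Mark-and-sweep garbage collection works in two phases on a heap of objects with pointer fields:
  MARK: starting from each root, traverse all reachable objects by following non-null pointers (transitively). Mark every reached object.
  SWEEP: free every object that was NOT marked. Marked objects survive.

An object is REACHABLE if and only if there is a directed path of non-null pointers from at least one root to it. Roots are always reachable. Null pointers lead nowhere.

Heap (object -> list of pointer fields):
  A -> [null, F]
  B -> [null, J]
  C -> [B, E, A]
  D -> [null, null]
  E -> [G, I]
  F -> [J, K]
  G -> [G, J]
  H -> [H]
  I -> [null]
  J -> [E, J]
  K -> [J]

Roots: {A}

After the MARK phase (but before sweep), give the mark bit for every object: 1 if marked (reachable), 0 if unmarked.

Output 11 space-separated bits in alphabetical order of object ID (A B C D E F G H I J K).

Roots: A
Mark A: refs=null F, marked=A
Mark F: refs=J K, marked=A F
Mark J: refs=E J, marked=A F J
Mark K: refs=J, marked=A F J K
Mark E: refs=G I, marked=A E F J K
Mark G: refs=G J, marked=A E F G J K
Mark I: refs=null, marked=A E F G I J K
Unmarked (collected): B C D H

Answer: 1 0 0 0 1 1 1 0 1 1 1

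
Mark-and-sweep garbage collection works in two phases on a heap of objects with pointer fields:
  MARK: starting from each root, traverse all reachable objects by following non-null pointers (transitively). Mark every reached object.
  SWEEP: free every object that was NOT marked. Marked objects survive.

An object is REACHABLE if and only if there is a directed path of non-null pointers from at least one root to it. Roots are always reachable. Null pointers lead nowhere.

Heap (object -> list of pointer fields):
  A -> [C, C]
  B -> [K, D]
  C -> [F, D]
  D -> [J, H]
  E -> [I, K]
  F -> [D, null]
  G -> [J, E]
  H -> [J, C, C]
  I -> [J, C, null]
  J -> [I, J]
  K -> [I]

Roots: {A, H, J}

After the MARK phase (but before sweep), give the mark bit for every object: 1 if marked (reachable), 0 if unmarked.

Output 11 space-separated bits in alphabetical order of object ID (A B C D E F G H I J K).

Answer: 1 0 1 1 0 1 0 1 1 1 0

Derivation:
Roots: A H J
Mark A: refs=C C, marked=A
Mark H: refs=J C C, marked=A H
Mark J: refs=I J, marked=A H J
Mark C: refs=F D, marked=A C H J
Mark I: refs=J C null, marked=A C H I J
Mark F: refs=D null, marked=A C F H I J
Mark D: refs=J H, marked=A C D F H I J
Unmarked (collected): B E G K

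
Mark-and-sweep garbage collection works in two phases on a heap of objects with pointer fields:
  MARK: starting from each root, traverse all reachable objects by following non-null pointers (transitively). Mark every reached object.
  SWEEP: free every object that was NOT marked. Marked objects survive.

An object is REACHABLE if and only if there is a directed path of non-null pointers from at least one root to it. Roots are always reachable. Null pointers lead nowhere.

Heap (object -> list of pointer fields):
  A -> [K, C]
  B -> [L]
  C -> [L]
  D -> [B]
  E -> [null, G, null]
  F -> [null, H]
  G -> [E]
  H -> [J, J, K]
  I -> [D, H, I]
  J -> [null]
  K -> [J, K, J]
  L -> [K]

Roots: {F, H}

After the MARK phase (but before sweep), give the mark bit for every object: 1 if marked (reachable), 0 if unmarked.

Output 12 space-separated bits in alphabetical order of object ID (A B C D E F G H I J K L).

Roots: F H
Mark F: refs=null H, marked=F
Mark H: refs=J J K, marked=F H
Mark J: refs=null, marked=F H J
Mark K: refs=J K J, marked=F H J K
Unmarked (collected): A B C D E G I L

Answer: 0 0 0 0 0 1 0 1 0 1 1 0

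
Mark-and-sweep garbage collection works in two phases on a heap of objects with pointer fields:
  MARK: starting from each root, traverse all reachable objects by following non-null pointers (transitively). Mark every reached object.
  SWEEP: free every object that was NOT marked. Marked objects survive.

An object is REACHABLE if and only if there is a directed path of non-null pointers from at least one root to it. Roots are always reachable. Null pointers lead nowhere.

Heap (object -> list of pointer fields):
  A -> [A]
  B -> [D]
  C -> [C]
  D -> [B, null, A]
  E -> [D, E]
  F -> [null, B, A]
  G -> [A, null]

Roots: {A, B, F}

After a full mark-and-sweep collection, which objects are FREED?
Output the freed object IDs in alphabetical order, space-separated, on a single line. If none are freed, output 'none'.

Answer: C E G

Derivation:
Roots: A B F
Mark A: refs=A, marked=A
Mark B: refs=D, marked=A B
Mark F: refs=null B A, marked=A B F
Mark D: refs=B null A, marked=A B D F
Unmarked (collected): C E G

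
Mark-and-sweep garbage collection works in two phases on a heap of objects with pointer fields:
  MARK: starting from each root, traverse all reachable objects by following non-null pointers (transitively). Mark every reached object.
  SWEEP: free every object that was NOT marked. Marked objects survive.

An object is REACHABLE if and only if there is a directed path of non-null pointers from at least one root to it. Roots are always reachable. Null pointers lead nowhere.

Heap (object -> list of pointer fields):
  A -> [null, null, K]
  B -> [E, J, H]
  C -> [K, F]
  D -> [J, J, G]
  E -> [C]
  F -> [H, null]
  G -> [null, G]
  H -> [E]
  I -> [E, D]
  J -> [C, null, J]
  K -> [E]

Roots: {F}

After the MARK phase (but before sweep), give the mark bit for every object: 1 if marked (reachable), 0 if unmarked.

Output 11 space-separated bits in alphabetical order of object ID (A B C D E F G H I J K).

Answer: 0 0 1 0 1 1 0 1 0 0 1

Derivation:
Roots: F
Mark F: refs=H null, marked=F
Mark H: refs=E, marked=F H
Mark E: refs=C, marked=E F H
Mark C: refs=K F, marked=C E F H
Mark K: refs=E, marked=C E F H K
Unmarked (collected): A B D G I J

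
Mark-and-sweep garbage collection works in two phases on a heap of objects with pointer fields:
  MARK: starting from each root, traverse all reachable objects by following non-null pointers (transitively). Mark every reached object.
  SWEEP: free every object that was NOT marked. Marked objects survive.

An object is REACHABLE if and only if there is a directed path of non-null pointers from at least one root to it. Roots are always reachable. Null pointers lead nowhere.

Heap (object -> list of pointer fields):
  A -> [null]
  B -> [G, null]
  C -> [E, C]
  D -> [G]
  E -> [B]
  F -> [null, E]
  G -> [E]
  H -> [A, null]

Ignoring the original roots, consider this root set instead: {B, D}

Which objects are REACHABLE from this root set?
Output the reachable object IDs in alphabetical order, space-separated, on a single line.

Roots: B D
Mark B: refs=G null, marked=B
Mark D: refs=G, marked=B D
Mark G: refs=E, marked=B D G
Mark E: refs=B, marked=B D E G
Unmarked (collected): A C F H

Answer: B D E G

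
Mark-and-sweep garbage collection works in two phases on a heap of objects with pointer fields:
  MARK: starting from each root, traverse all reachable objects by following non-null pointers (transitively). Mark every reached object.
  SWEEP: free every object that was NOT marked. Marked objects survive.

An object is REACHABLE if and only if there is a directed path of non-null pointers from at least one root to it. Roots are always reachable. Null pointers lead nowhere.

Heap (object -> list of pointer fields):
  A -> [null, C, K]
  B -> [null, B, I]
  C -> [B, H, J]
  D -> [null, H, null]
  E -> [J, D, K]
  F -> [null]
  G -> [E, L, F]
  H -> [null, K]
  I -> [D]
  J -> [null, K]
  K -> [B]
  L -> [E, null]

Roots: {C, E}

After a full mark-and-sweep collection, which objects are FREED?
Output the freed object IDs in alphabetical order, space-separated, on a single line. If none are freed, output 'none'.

Answer: A F G L

Derivation:
Roots: C E
Mark C: refs=B H J, marked=C
Mark E: refs=J D K, marked=C E
Mark B: refs=null B I, marked=B C E
Mark H: refs=null K, marked=B C E H
Mark J: refs=null K, marked=B C E H J
Mark D: refs=null H null, marked=B C D E H J
Mark K: refs=B, marked=B C D E H J K
Mark I: refs=D, marked=B C D E H I J K
Unmarked (collected): A F G L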